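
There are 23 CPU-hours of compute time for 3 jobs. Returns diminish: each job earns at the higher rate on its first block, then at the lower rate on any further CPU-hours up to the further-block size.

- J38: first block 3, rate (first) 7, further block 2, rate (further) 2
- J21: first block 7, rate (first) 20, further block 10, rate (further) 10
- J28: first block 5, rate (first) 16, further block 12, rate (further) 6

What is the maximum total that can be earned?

327

Treat each block as its own option and order by rate: J21/tier1 20 > J28/tier1 16 > J21/tier2 10 > J38/tier1 7 > J28/tier2 6 > J38/tier2 2.
J21/tier1 (20): +7 → 16 left.
J28 tier1 at 16: fill all 5 → 11 left.
J21 tier2 at 10: fill all 10 → 1 left.
1 remain; put them into J38 tier1 at 7.
Total = 20×7 + 16×5 + 10×10 + 7×1 = 327.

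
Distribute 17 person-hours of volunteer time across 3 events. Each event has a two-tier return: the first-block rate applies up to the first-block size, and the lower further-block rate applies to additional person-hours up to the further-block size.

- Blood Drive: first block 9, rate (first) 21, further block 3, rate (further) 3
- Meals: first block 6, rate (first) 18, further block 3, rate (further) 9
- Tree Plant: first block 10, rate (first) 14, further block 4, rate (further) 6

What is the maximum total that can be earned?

325

Order all 6 blocks by rate: Blood Drive/tier1 21 > Meals/tier1 18 > Tree Plant/tier1 14 > Meals/tier2 9 > Tree Plant/tier2 6 > Blood Drive/tier2 3.
Fill Blood Drive tier1 block (9 at 21) → 8 left.
Meals tier1 at 18: fill all 6 → 2 left.
Tree Plant tier1 at 14: only 2 left, fill 2.
Total = 21×9 + 18×6 + 14×2 = 325.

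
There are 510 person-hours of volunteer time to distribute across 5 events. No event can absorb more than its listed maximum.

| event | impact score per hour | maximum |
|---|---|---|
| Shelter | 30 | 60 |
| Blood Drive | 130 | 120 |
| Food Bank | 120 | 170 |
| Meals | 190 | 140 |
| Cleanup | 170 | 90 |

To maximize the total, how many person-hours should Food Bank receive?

160

Highest impact score per hour first: Meals 190 > Cleanup 170 > Blood Drive 130 > Food Bank 120 > Shelter 30.
Meals: +140 to 140 (cap) → 370 left.
Give Cleanup 90 to hit its cap of 90 → 280 left.
Give Blood Drive 120 to hit its cap of 120 → 160 left.
Only 160 left; Food Bank takes them to reach 160.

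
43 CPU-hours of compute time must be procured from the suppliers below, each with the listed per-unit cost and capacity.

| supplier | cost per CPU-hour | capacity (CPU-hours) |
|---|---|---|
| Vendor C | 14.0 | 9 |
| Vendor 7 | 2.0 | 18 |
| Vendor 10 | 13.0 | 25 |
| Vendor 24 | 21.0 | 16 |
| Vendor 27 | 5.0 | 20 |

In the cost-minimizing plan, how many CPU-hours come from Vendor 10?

5

Fill from the cheapest supplier first.
Vendor 7 (2.0): use full 18 — 25 CPU-hours to go.
Vendor 27 (5.0): use full 20 — 5 CPU-hours to go.
Vendor 10 (13.0): take the remaining 5 — done.
Vendor C, Vendor 24: unused.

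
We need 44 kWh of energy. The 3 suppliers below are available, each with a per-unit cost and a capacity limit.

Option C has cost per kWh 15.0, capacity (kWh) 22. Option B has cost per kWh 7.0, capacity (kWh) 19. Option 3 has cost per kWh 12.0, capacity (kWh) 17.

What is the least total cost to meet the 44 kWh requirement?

457

Cheapest first:
Take 19 from Option B at 7.0 → need 25 more.
Take 17 from Option 3 at 12.0 → need 8 more.
Option C at 15.0: take 8 of its 22 → requirement met.
Cost = 19×7.0 + 17×12.0 + 8×15.0 = 457.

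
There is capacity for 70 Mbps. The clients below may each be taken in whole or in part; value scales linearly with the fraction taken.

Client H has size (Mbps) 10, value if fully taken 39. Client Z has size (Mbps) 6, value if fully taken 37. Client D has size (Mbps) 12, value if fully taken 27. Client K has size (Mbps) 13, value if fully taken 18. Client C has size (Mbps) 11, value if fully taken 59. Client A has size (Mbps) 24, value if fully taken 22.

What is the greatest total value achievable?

Sort by value density: Client Z 37/6≈6.17, Client C 59/11≈5.36, Client H 39/10≈3.9, Client D 27/12≈2.25, Client K 18/13≈1.38, Client A 22/24≈0.917.
Client Z: take in full, 6 Mbps for value 37 → 64 left.
All 11 Mbps of Client C fit (value 59) → 53 remain.
Client H: take in full, 10 Mbps for value 39 → 43 left.
All 12 Mbps of Client D fit (value 27) → 31 remain.
Take all of Client K (13 Mbps, value 18) → 18 Mbps left.
18 Mbps left: a 18/24 share of Client A gives 22×18/24 = 16.5.
Total value = 196.5.

196.5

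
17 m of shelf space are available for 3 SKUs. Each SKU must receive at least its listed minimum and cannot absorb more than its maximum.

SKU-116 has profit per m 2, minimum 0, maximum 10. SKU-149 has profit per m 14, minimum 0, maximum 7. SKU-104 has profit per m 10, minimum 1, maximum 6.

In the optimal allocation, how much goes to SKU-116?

4

Meeting every minimum uses 0+0+1 = 1 m, leaving 16.
Highest profit per m first: SKU-149 14 > SKU-104 10 > SKU-116 2.
SKU-149: +7 to 7 (cap) ; 9 left.
Give SKU-104 5 more to hit its cap of 6 ; 4 left.
SKU-116 has room for 10 more but only 4 remain, so it gets 4.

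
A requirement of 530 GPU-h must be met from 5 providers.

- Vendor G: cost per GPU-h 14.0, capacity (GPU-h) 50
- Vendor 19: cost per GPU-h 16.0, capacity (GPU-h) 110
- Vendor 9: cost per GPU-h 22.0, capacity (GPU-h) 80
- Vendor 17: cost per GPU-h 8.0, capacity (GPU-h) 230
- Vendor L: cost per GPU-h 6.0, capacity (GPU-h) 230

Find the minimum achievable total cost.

4240

Cheapest first:
Vendor L (6.0): use full 230 ; 300 GPU-h to go.
Take 230 from Vendor 17 at 8.0 ; need 70 more.
Vendor G (14.0): use full 50 ; 20 GPU-h to go.
Vendor 19 (16.0): take the remaining 20 ; done.
Vendor 9: unused.
Cost = 230×6.0 + 230×8.0 + 50×14.0 + 20×16.0 = 4240.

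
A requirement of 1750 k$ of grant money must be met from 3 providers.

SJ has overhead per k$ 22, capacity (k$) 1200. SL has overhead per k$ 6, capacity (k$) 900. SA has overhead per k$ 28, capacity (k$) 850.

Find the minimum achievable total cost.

Use providers in increasing cost order.
Take 900 from SL at 6 ; need 850 more.
SJ at 22: take 850 of its 1200 ; requirement met.
SA: unused.
Cost = 900×6 + 850×22 = 24100.

24100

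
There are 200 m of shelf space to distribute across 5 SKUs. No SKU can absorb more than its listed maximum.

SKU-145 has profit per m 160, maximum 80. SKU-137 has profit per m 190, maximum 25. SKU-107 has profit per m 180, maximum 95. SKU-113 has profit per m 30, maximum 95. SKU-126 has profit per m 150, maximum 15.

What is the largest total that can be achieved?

Rank by profit per m: SKU-137 190 > SKU-107 180 > SKU-145 160 > SKU-126 150 > SKU-113 30.
SKU-137: +25 to 25 (cap) ; 175 left.
Give SKU-107 95 to hit its cap of 95 ; 80 left.
SKU-145: +80 to 80 (cap) ; 0 left.
Total = 160×80 + 190×25 + 180×95 = 34650.

34650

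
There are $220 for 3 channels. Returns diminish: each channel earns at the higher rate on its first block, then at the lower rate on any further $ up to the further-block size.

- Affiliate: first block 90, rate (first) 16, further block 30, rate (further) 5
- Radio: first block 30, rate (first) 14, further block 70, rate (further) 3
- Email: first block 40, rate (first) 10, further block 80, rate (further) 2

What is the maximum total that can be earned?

Treat each block as its own option and order by rate: Affiliate/first 16 > Radio/first 14 > Email/first 10 > Affiliate/second 5 > Radio/second 3 > Email/second 2.
Fill Affiliate first block (90 at 16) — 130 left.
Radio/first (14): +30 — 100 left.
Fill Email first block (40 at 10) — 60 left.
Affiliate second at 5: fill all 30 — 30 left.
Radio/second: +30 of 70 at 3; pool empty.
Total = 16×90 + 14×30 + 10×40 + 5×30 + 3×30 = 2500.

2500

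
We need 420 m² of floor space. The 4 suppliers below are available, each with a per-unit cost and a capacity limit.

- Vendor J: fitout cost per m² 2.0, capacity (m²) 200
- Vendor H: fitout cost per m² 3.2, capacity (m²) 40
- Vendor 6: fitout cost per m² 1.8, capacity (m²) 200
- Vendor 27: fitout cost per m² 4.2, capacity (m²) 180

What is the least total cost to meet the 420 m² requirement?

824

Use suppliers in increasing cost order.
Vendor 6 at 1.8: take all 200 m² → 220 still needed.
Vendor J at 2.0: take all 200 m² → 20 still needed.
Take 20 from Vendor H at 3.2 to finish.
Vendor 27: unused.
Cost = 200×1.8 + 200×2.0 + 20×3.2 = 824.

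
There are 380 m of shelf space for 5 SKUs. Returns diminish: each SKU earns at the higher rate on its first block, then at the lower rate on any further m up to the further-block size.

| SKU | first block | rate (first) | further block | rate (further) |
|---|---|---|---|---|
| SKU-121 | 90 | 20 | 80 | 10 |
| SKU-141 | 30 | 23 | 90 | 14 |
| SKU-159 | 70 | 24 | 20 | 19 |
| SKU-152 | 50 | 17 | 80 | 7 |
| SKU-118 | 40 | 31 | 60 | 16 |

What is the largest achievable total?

7880

Treat each block as its own option and order by rate: SKU-118/tier1 31 > SKU-159/tier1 24 > SKU-141/tier1 23 > SKU-121/tier1 20 > SKU-159/tier2 19 > SKU-152/tier1 17 > SKU-118/tier2 16 > SKU-141/tier2 14 > SKU-121/tier2 10 > SKU-152/tier2 7.
Fill SKU-118 tier1 block (40 at 31) ; 340 left.
Fill SKU-159 tier1 block (70 at 24) ; 270 left.
SKU-141/tier1 (23): +30 ; 240 left.
SKU-121 tier1 at 20: fill all 90 ; 150 left.
SKU-159 tier2 at 19: fill all 20 ; 130 left.
SKU-152 tier1 at 17: fill all 50 ; 80 left.
SKU-118 tier2 at 16: fill all 60 ; 20 left.
SKU-141/tier2: +20 of 90 at 14; pool empty.
Total = 31×40 + 24×70 + 23×30 + 20×90 + 19×20 + 17×50 + 16×60 + 14×20 = 7880.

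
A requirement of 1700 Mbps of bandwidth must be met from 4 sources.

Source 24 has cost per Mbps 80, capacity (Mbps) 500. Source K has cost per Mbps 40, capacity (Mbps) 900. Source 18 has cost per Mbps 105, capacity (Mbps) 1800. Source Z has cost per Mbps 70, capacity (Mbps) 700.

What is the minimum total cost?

Use sources in increasing cost order.
Source K at 40: take all 900 Mbps → 800 still needed.
Take 700 from Source Z at 70 → need 100 more.
Take 100 from Source 24 at 80 to finish.
Source 18: unused.
Cost = 900×40 + 700×70 + 100×80 = 93000.

93000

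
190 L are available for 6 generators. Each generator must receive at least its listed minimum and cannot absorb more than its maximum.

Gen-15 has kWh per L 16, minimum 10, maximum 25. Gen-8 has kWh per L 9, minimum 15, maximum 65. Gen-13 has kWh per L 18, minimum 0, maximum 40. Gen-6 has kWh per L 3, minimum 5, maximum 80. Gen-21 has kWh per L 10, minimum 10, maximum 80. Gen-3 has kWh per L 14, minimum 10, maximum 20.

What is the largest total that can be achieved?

Meeting every minimum uses 10+15+0+5+10+10 = 50 L, leaving 140.
Rank by kWh per L: Gen-13 18 > Gen-15 16 > Gen-3 14 > Gen-21 10 > Gen-8 9 > Gen-6 3.
Gen-13: +40 to 40 (cap) → 100 left.
Give Gen-15 15 more to hit its cap of 25 → 85 left.
Gen-3 takes 10 more to reach its cap of 20 → 75 left.
Gen-21 takes 70 more to reach its cap of 80 → 5 left.
Only 5 left; Gen-8 takes them to reach 20.
Total = 16×25 + 9×20 + 18×40 + 3×5 + 10×80 + 14×20 = 2395.

2395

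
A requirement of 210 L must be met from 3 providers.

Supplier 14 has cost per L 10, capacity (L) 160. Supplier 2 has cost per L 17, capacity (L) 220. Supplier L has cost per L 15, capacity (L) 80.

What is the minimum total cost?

2350

Cheapest first:
Take 160 from Supplier 14 at 10 ; need 50 more.
Supplier L at 15: take 50 of its 80 ; requirement met.
Supplier 2: unused.
Cost = 160×10 + 50×15 = 2350.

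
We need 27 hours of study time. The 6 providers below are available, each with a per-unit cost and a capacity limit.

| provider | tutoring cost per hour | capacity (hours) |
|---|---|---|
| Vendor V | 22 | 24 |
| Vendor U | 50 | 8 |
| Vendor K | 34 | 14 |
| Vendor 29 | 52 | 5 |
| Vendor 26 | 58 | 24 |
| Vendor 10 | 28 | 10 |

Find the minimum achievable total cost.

Use providers in increasing cost order.
Vendor V at 22: take all 24 hours ; 3 still needed.
Vendor 10 (28): take the remaining 3 ; done.
Vendor K, Vendor U, Vendor 29, Vendor 26: unused.
Cost = 24×22 + 3×28 = 612.

612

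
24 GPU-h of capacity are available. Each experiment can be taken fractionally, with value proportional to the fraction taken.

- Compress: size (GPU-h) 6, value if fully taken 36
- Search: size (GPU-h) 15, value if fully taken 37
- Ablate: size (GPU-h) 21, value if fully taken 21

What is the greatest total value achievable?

76

Sort by value density: Compress 36/6≈6, Search 37/15≈2.47, Ablate 21/21≈1.
Take all of Compress (6 GPU-h, value 36) — 18 GPU-h left.
All 15 GPU-h of Search fit (value 37) — 3 remain.
Fill the last 3 GPU-h with part of Ablate: 3/21 of it earns 3.
Total value = 76.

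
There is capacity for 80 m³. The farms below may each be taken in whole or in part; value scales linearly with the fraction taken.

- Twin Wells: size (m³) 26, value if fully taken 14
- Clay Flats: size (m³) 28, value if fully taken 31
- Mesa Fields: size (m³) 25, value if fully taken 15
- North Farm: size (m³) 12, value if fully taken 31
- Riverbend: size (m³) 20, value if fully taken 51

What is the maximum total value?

125

Sort by value density: North Farm 31/12≈2.58, Riverbend 51/20≈2.55, Clay Flats 31/28≈1.11, Mesa Fields 15/25≈0.6, Twin Wells 14/26≈0.538.
All 12 m³ of North Farm fit (value 31) → 68 remain.
Riverbend: take in full, 20 m³ for value 51 → 48 left.
Clay Flats: take in full, 28 m³ for value 31 → 20 left.
Only 20 m³ remain; take 20/25 of Mesa Fields for value 15×20/25 = 12.
Total value = 125.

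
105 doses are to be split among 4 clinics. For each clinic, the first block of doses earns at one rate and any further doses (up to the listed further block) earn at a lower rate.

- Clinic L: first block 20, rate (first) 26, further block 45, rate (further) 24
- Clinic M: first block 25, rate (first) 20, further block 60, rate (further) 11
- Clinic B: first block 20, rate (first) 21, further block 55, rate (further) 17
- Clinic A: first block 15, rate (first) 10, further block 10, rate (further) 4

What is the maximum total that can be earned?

2420

Order all 8 blocks by rate: Clinic L/tier1 26 > Clinic L/tier2 24 > Clinic B/tier1 21 > Clinic M/tier1 20 > Clinic B/tier2 17 > Clinic M/tier2 11 > Clinic A/tier1 10 > Clinic A/tier2 4.
Fill Clinic L tier1 block (20 at 26) ; 85 left.
Clinic L tier2 at 24: fill all 45 ; 40 left.
Fill Clinic B tier1 block (20 at 21) ; 20 left.
Clinic M tier1 at 20: only 20 left, fill 20.
Total = 26×20 + 24×45 + 21×20 + 20×20 = 2420.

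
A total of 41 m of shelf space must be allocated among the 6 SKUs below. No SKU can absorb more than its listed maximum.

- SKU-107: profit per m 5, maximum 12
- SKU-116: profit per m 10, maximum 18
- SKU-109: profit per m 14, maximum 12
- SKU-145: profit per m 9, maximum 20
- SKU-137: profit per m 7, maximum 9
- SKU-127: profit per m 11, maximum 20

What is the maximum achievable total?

478

Order the SKUs by profit per m: SKU-109 14 > SKU-127 11 > SKU-116 10 > SKU-145 9 > SKU-137 7 > SKU-107 5.
SKU-109 takes 12 to reach its cap of 12 ; 29 left.
SKU-127: +20 to 20 (cap) ; 9 left.
Only 9 left; SKU-116 takes them to reach 9.
Total = 10×9 + 14×12 + 11×20 = 478.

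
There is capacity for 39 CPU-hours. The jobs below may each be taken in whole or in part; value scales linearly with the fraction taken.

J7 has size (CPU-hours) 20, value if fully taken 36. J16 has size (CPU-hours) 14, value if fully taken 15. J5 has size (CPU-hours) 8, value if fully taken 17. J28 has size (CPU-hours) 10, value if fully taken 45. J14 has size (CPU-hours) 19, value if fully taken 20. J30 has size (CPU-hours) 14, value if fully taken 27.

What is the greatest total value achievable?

Best value per unit of size first: J28 45/10≈4.5, J5 17/8≈2.12, J30 27/14≈1.93, J7 36/20≈1.8, J16 15/14≈1.07, J14 20/19≈1.05.
J28: take in full, 10 CPU-hours for value 45 → 29 left.
J5: take in full, 8 CPU-hours for value 17 → 21 left.
J30: take in full, 14 CPU-hours for value 27 → 7 left.
Fill the last 7 CPU-hours with part of J7: 7/20 of it earns 12.6.
Total value = 101.6.

101.6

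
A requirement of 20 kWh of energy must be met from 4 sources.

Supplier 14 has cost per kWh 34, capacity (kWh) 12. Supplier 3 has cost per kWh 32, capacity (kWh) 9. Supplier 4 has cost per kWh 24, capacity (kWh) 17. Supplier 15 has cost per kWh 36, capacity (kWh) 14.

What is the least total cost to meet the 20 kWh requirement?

Fill from the cheapest source first.
Supplier 4 (24): use full 17 — 3 kWh to go.
Supplier 3 (32): take the remaining 3 — done.
Supplier 14, Supplier 15: unused.
Cost = 17×24 + 3×32 = 504.

504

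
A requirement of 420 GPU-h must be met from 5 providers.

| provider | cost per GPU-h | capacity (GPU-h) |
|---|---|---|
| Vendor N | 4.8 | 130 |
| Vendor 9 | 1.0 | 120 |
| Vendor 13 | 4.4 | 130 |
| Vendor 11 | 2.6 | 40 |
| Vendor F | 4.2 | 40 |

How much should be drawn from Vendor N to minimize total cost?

90

Fill from the cheapest provider first.
Take 120 from Vendor 9 at 1.0 — need 300 more.
Vendor 11 at 2.6: take all 40 GPU-h — 260 still needed.
Vendor F (4.2): use full 40 — 220 GPU-h to go.
Take 130 from Vendor 13 at 4.4 — need 90 more.
Take 90 from Vendor N at 4.8 to finish.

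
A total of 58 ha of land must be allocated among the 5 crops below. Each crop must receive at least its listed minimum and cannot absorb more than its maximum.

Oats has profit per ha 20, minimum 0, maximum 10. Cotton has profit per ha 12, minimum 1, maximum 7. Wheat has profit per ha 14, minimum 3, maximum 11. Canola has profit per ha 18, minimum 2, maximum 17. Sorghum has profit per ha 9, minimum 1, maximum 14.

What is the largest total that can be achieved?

Meeting every minimum uses 0+1+3+2+1 = 7 ha, leaving 51.
Rank by profit per ha: Oats 20 > Canola 18 > Wheat 14 > Cotton 12 > Sorghum 9.
Oats takes 10 more to reach its cap of 10 — 41 left.
Canola takes 15 more to reach its cap of 17 — 26 left.
Wheat takes 8 more to reach its cap of 11 — 18 left.
Cotton: +6 to 7 (cap) — 12 left.
Only 12 left; Sorghum takes them to reach 13.
Total = 20×10 + 12×7 + 14×11 + 18×17 + 9×13 = 861.

861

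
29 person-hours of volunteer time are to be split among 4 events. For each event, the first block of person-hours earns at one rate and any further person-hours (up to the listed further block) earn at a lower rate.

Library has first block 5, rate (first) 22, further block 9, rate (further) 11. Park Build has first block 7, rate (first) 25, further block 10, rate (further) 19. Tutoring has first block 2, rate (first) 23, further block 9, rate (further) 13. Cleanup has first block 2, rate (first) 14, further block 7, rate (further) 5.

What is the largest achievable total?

Treat each block as its own option and order by rate: Park Build/tier1 25 > Tutoring/tier1 23 > Library/tier1 22 > Park Build/tier2 19 > Cleanup/tier1 14 > Tutoring/tier2 13 > Library/tier2 11 > Cleanup/tier2 5.
Park Build tier1 at 25: fill all 7 — 22 left.
Tutoring tier1 at 23: fill all 2 — 20 left.
Fill Library tier1 block (5 at 22) — 15 left.
Park Build tier2 at 19: fill all 10 — 5 left.
Fill Cleanup tier1 block (2 at 14) — 3 left.
Tutoring/tier2: +3 of 9 at 13; pool empty.
Total = 25×7 + 23×2 + 22×5 + 19×10 + 14×2 + 13×3 = 588.

588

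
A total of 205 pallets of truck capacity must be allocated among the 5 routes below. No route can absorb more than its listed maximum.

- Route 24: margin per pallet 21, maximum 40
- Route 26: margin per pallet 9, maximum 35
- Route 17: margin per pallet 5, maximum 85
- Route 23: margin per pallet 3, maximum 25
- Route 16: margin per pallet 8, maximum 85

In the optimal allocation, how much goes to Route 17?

45

Rank by margin per pallet: Route 24 21 > Route 26 9 > Route 16 8 > Route 17 5 > Route 23 3.
Route 24 takes 40 to reach its cap of 40 → 165 left.
Route 26 takes 35 to reach its cap of 35 → 130 left.
Route 16: +85 to 85 (cap) → 45 left.
Route 17 has room for 85 but only 45 remain, so it gets 45.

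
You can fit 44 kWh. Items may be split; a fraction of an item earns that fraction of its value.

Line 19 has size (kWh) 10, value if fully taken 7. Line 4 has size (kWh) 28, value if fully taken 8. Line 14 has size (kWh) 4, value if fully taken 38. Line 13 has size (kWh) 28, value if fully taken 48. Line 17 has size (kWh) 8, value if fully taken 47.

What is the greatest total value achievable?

Best value per unit of size first: Line 14 38/4≈9.5, Line 17 47/8≈5.88, Line 13 48/28≈1.71, Line 19 7/10≈0.7, Line 4 8/28≈0.286.
Line 14: take in full, 4 kWh for value 38 — 40 left.
All 8 kWh of Line 17 fit (value 47) — 32 remain.
Take all of Line 13 (28 kWh, value 48) — 4 kWh left.
Only 4 kWh remain; take 4/10 of Line 19 for value 7×4/10 = 2.8.
Total value = 135.8.

135.8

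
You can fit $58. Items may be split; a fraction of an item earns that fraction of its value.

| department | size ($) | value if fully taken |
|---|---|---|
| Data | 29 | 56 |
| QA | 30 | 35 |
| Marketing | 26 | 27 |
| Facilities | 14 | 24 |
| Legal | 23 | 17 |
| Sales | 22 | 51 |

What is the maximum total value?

119

Best value per unit of size first: Sales 51/22≈2.32, Data 56/29≈1.93, Facilities 24/14≈1.71, QA 35/30≈1.17, Marketing 27/26≈1.04, Legal 17/23≈0.739.
Take all of Sales (22 $, value 51) → 36 $ left.
All 29 $ of Data fit (value 56) → 7 remain.
Only 7 $ remain; take 7/14 of Facilities for value 24×7/14 = 12.
Total value = 119.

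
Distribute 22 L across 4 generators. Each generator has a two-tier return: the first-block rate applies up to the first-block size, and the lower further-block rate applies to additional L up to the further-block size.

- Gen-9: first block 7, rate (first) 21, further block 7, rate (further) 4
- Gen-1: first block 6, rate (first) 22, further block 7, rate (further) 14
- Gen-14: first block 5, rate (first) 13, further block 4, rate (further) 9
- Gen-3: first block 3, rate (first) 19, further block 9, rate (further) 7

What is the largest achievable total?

Order all 8 blocks by rate: Gen-1/first 22 > Gen-9/first 21 > Gen-3/first 19 > Gen-1/second 14 > Gen-14/first 13 > Gen-14/second 9 > Gen-3/second 7 > Gen-9/second 4.
Fill Gen-1 first block (6 at 22) — 16 left.
Gen-9 first at 21: fill all 7 — 9 left.
Gen-3 first at 19: fill all 3 — 6 left.
Gen-1/second: +6 of 7 at 14; pool empty.
Total = 22×6 + 21×7 + 19×3 + 14×6 = 420.

420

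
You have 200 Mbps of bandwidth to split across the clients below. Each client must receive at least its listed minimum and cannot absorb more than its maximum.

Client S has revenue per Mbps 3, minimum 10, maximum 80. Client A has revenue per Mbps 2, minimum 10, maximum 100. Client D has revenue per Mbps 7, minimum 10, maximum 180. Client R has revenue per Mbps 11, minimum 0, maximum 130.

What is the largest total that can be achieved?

Meeting every minimum uses 10+10+10+0 = 30 Mbps, leaving 170.
Highest revenue per Mbps first: Client R 11 > Client D 7 > Client S 3 > Client A 2.
Client R takes 130 more to reach its cap of 130 → 40 left.
Client D has room for 170 more but only 40 remain, so it gets 50.
Total = 3×10 + 2×10 + 7×50 + 11×130 = 1830.

1830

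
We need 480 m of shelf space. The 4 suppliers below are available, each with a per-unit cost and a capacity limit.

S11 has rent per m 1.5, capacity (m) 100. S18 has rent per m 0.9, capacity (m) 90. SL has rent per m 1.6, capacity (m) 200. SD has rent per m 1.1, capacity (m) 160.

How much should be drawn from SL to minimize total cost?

130

Fill from the cheapest supplier first.
S18 (0.9): use full 90 — 390 m to go.
SD at 1.1: take all 160 m — 230 still needed.
Take 100 from S11 at 1.5 — need 130 more.
SL at 1.6: take 130 of its 200 — requirement met.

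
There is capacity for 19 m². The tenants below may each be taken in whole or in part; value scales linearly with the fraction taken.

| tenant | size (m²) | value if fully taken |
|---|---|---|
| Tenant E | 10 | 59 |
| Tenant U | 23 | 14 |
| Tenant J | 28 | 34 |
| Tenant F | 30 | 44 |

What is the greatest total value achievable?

Rank by value-to-size ratio: Tenant E 59/10≈5.9, Tenant F 44/30≈1.47, Tenant J 34/28≈1.21, Tenant U 14/23≈0.609.
All 10 m² of Tenant E fit (value 59) — 9 remain.
Fill the last 9 m² with part of Tenant F: 9/30 of it earns 13.2.
Total value = 72.2.

72.2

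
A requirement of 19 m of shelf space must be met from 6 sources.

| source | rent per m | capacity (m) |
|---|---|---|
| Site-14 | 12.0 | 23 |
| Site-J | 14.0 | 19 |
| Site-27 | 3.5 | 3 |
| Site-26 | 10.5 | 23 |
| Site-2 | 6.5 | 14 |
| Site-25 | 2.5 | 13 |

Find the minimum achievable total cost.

Cheapest first:
Site-25 at 2.5: take all 13 m ; 6 still needed.
Site-27 at 3.5: take all 3 m ; 3 still needed.
Take 3 from Site-2 at 6.5 to finish.
Site-26, Site-14, Site-J: unused.
Cost = 13×2.5 + 3×3.5 + 3×6.5 = 62.5.

62.5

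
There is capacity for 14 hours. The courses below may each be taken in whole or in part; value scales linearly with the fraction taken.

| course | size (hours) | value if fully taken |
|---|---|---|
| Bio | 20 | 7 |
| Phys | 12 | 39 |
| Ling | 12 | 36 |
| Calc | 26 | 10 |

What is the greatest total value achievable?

45

Best value per unit of size first: Phys 39/12≈3.25, Ling 36/12≈3, Calc 10/26≈0.385, Bio 7/20≈0.35.
Take all of Phys (12 hours, value 39) → 2 hours left.
Fill the last 2 hours with part of Ling: 2/12 of it earns 6.
Total value = 45.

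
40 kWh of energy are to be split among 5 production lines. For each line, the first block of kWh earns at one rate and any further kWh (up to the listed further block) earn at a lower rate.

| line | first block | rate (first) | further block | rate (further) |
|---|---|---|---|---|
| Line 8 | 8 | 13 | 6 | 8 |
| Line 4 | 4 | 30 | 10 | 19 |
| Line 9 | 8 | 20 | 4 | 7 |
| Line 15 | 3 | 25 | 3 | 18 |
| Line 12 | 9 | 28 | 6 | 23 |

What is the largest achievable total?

Treat each block as its own option and order by rate: Line 4/first 30 > Line 12/first 28 > Line 15/first 25 > Line 12/second 23 > Line 9/first 20 > Line 4/second 19 > Line 15/second 18 > Line 8/first 13 > Line 8/second 8 > Line 9/second 7.
Fill Line 4 first block (4 at 30) → 36 left.
Line 12/first (28): +9 → 27 left.
Line 15 first at 25: fill all 3 → 24 left.
Fill Line 12 second block (6 at 23) → 18 left.
Line 9 first at 20: fill all 8 → 10 left.
Line 4 second at 19: fill all 10 → 0 left.
Total = 30×4 + 28×9 + 25×3 + 23×6 + 20×8 + 19×10 = 935.

935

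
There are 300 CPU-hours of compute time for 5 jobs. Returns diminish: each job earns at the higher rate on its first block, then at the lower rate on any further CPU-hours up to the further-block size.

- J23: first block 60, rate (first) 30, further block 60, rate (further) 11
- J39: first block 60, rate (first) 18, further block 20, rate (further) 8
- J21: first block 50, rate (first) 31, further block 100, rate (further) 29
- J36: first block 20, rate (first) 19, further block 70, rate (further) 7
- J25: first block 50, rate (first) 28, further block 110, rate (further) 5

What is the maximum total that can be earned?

8390

Rank every tier by rate: J21/tier1 31 > J23/tier1 30 > J21/tier2 29 > J25/tier1 28 > J36/tier1 19 > J39/tier1 18 > J23/tier2 11 > J39/tier2 8 > J36/tier2 7 > J25/tier2 5.
Fill J21 tier1 block (50 at 31) — 250 left.
Fill J23 tier1 block (60 at 30) — 190 left.
Fill J21 tier2 block (100 at 29) — 90 left.
J25 tier1 at 28: fill all 50 — 40 left.
J36 tier1 at 19: fill all 20 — 20 left.
J39/tier1: +20 of 60 at 18; pool empty.
Total = 31×50 + 30×60 + 29×100 + 28×50 + 19×20 + 18×20 = 8390.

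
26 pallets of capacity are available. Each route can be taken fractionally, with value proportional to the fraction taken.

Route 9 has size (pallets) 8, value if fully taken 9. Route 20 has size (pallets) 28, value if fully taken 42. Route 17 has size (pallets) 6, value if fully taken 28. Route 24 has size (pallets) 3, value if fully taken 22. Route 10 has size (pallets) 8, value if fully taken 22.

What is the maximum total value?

Best value per unit of size first: Route 24 22/3≈7.33, Route 17 28/6≈4.67, Route 10 22/8≈2.75, Route 20 42/28≈1.5, Route 9 9/8≈1.12.
All 3 pallets of Route 24 fit (value 22) ; 23 remain.
Take all of Route 17 (6 pallets, value 28) ; 17 pallets left.
All 8 pallets of Route 10 fit (value 22) ; 9 remain.
Fill the last 9 pallets with part of Route 20: 9/28 of it earns 13.5.
Total value = 85.5.

85.5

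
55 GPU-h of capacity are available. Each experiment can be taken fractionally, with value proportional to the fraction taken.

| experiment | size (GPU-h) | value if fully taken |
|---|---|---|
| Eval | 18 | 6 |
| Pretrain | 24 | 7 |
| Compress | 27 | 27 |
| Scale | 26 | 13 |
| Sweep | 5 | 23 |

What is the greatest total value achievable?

61.5

Sort by value density: Sweep 23/5≈4.6, Compress 27/27≈1, Scale 13/26≈0.5, Eval 6/18≈0.333, Pretrain 7/24≈0.292.
Take all of Sweep (5 GPU-h, value 23) ; 50 GPU-h left.
Compress: take in full, 27 GPU-h for value 27 ; 23 left.
23 GPU-h left: a 23/26 share of Scale gives 13×23/26 = 11.5.
Total value = 61.5.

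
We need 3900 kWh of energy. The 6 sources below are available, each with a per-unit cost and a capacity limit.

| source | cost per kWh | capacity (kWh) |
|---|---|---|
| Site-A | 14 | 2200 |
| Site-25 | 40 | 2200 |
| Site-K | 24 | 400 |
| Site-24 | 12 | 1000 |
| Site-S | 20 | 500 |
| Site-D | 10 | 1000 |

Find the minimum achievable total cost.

48600

Fill from the cheapest source first.
Take 1000 from Site-D at 10 ; need 2900 more.
Site-24 at 12: take all 1000 kWh ; 1900 still needed.
Take 1900 from Site-A at 14 to finish.
Site-S, Site-K, Site-25: unused.
Cost = 1000×10 + 1000×12 + 1900×14 = 48600.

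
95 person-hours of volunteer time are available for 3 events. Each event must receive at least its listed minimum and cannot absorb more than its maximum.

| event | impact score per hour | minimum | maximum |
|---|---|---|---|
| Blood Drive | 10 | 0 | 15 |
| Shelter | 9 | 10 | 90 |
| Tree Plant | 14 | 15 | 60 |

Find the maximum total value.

1170

Meeting every minimum uses 0+10+15 = 25 person-hours, leaving 70.
Order the events by impact score per hour: Tree Plant 14 > Blood Drive 10 > Shelter 9.
Tree Plant takes 45 more to reach its cap of 60 → 25 left.
Blood Drive: +15 to 15 (cap) → 10 left.
Only 10 left; Shelter takes them to reach 20.
Total = 10×15 + 9×20 + 14×60 = 1170.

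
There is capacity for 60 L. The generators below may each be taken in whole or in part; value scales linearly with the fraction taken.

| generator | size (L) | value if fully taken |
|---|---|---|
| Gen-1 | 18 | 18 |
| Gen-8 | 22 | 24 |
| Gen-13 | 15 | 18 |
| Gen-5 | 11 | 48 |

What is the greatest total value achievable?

102

Sort by value density: Gen-5 48/11≈4.36, Gen-13 18/15≈1.2, Gen-8 24/22≈1.09, Gen-1 18/18≈1.
Gen-5: take in full, 11 L for value 48 — 49 left.
All 15 L of Gen-13 fit (value 18) — 34 remain.
All 22 L of Gen-8 fit (value 24) — 12 remain.
12 L left: a 12/18 share of Gen-1 gives 18×12/18 = 12.
Total value = 102.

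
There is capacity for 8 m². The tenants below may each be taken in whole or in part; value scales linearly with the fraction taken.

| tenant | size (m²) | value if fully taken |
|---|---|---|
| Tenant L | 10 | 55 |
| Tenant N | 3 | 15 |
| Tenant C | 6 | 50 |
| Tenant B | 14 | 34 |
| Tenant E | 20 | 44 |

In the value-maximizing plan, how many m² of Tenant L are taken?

Sort by value density: Tenant C 50/6≈8.33, Tenant L 55/10≈5.5, Tenant N 15/3≈5, Tenant B 34/14≈2.43, Tenant E 44/20≈2.2.
Take all of Tenant C (6 m², value 50) → 2 m² left.
Only 2 m² remain; take 2/10 of Tenant L for value 55×2/10 = 11.

2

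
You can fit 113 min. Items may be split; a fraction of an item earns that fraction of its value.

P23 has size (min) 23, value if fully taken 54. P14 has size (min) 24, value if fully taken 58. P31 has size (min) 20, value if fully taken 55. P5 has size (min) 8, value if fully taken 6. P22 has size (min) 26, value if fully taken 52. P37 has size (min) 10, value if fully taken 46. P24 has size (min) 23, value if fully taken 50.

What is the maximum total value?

Sort by value density: P37 46/10≈4.6, P31 55/20≈2.75, P14 58/24≈2.42, P23 54/23≈2.35, P24 50/23≈2.17, P22 52/26≈2, P5 6/8≈0.75.
All 10 min of P37 fit (value 46) → 103 remain.
Take all of P31 (20 min, value 55) → 83 min left.
Take all of P14 (24 min, value 58) → 59 min left.
Take all of P23 (23 min, value 54) → 36 min left.
Take all of P24 (23 min, value 50) → 13 min left.
Only 13 min remain; take 13/26 of P22 for value 52×13/26 = 26.
Total value = 289.

289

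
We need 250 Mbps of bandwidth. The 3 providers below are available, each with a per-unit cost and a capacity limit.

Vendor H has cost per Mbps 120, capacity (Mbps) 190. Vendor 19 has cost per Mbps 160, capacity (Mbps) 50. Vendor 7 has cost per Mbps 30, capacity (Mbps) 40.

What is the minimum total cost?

27200

Fill from the cheapest provider first.
Vendor 7 (30): use full 40 ; 210 Mbps to go.
Take 190 from Vendor H at 120 ; need 20 more.
Vendor 19 at 160: take 20 of its 50 ; requirement met.
Cost = 40×30 + 190×120 + 20×160 = 27200.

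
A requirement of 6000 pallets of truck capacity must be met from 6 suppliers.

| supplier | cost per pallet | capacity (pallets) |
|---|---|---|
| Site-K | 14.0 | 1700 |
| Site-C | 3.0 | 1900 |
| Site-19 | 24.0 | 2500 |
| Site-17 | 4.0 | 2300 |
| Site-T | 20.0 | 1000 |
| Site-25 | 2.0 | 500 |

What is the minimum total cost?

Use suppliers in increasing cost order.
Take 500 from Site-25 at 2.0 → need 5500 more.
Site-C at 3.0: take all 1900 pallets → 3600 still needed.
Site-17 (4.0): use full 2300 → 1300 pallets to go.
Site-K at 14.0: take 1300 of its 1700 → requirement met.
Site-T, Site-19: unused.
Cost = 500×2.0 + 1900×3.0 + 2300×4.0 + 1300×14.0 = 34100.

34100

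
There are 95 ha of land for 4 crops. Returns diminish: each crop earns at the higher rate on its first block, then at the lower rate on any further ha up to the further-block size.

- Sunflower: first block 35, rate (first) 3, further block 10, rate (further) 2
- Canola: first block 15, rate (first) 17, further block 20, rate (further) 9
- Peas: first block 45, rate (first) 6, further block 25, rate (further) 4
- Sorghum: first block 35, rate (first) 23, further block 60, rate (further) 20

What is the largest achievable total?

2005

Treat each block as its own option and order by rate: Sorghum/T1 23 > Sorghum/T2 20 > Canola/T1 17 > Canola/T2 9 > Peas/T1 6 > Peas/T2 4 > Sunflower/T1 3 > Sunflower/T2 2.
Sorghum/T1 (23): +35 ; 60 left.
Sorghum T2 at 20: fill all 60 ; 0 left.
Total = 23×35 + 20×60 = 2005.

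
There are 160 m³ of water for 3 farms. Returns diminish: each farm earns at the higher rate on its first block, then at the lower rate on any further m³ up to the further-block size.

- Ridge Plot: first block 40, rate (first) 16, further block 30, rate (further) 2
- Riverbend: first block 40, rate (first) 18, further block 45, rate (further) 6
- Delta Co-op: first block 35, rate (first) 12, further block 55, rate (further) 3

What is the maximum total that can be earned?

2050

Treat each block as its own option and order by rate: Riverbend/first 18 > Ridge Plot/first 16 > Delta Co-op/first 12 > Riverbend/second 6 > Delta Co-op/second 3 > Ridge Plot/second 2.
Fill Riverbend first block (40 at 18) → 120 left.
Ridge Plot first at 16: fill all 40 → 80 left.
Delta Co-op first at 12: fill all 35 → 45 left.
Fill Riverbend second block (45 at 6) → 0 left.
Total = 18×40 + 16×40 + 12×35 + 6×45 = 2050.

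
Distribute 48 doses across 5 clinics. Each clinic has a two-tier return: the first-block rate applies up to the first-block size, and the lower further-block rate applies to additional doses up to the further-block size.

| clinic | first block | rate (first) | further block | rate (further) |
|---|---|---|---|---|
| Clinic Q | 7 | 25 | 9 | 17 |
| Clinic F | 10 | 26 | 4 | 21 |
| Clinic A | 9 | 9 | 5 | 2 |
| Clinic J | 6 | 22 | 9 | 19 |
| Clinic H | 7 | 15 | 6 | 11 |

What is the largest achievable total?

Treat each block as its own option and order by rate: Clinic F/tier1 26 > Clinic Q/tier1 25 > Clinic J/tier1 22 > Clinic F/tier2 21 > Clinic J/tier2 19 > Clinic Q/tier2 17 > Clinic H/tier1 15 > Clinic H/tier2 11 > Clinic A/tier1 9 > Clinic A/tier2 2.
Clinic F tier1 at 26: fill all 10 ; 38 left.
Clinic Q/tier1 (25): +7 ; 31 left.
Clinic J/tier1 (22): +6 ; 25 left.
Fill Clinic F tier2 block (4 at 21) ; 21 left.
Clinic J/tier2 (19): +9 ; 12 left.
Clinic Q/tier2 (17): +9 ; 3 left.
3 remain; put them into Clinic H tier1 at 15.
Total = 26×10 + 25×7 + 22×6 + 21×4 + 19×9 + 17×9 + 15×3 = 1020.

1020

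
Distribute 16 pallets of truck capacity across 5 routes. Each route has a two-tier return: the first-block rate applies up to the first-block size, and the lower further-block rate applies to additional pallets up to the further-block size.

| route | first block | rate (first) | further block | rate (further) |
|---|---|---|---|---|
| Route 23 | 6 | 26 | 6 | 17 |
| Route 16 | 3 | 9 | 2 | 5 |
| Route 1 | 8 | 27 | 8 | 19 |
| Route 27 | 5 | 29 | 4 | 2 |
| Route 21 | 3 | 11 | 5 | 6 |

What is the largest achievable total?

Treat each block as its own option and order by rate: Route 27/T1 29 > Route 1/T1 27 > Route 23/T1 26 > Route 1/T2 19 > Route 23/T2 17 > Route 21/T1 11 > Route 16/T1 9 > Route 21/T2 6 > Route 16/T2 5 > Route 27/T2 2.
Route 27 T1 at 29: fill all 5 ; 11 left.
Route 1 T1 at 27: fill all 8 ; 3 left.
Route 23/T1: +3 of 6 at 26; pool empty.
Total = 29×5 + 27×8 + 26×3 = 439.

439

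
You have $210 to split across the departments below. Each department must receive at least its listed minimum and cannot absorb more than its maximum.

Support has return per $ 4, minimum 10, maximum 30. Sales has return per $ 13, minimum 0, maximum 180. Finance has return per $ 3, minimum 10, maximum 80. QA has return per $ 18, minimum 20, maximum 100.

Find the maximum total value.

3040

Meeting every minimum uses 10+0+10+20 = 40 $, leaving 170.
Order the departments by return per $: QA 18 > Sales 13 > Support 4 > Finance 3.
QA takes 80 more to reach its cap of 100 → 90 left.
Sales: +90 (room for 180) → 90. Pool exhausted.
Total = 4×10 + 13×90 + 3×10 + 18×100 = 3040.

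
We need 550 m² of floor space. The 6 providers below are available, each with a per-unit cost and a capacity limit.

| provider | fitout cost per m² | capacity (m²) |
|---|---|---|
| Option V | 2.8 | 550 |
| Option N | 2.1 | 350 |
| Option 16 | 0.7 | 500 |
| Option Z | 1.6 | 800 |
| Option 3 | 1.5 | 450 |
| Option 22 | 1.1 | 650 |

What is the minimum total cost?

405

Fill from the cheapest provider first.
Option 16 (0.7): use full 500 ; 50 m² to go.
Take 50 from Option 22 at 1.1 to finish.
Option 3, Option Z, Option N, Option V: unused.
Cost = 500×0.7 + 50×1.1 = 405.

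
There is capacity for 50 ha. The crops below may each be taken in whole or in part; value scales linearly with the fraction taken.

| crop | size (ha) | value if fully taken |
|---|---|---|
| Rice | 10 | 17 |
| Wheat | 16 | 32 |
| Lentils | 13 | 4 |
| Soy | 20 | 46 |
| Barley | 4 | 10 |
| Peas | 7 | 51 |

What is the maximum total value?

144.1

Sort by value density: Peas 51/7≈7.29, Barley 10/4≈2.5, Soy 46/20≈2.3, Wheat 32/16≈2, Rice 17/10≈1.7, Lentils 4/13≈0.308.
All 7 ha of Peas fit (value 51) → 43 remain.
Take all of Barley (4 ha, value 10) → 39 ha left.
Take all of Soy (20 ha, value 46) → 19 ha left.
Wheat: take in full, 16 ha for value 32 → 3 left.
Only 3 ha remain; take 3/10 of Rice for value 17×3/10 = 5.1.
Total value = 144.1.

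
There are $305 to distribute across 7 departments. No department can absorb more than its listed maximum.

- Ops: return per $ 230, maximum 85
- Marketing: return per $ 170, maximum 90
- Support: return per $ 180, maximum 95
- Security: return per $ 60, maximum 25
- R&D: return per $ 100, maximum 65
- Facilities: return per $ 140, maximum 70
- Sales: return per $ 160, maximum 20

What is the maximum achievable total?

Order the departments by return per $: Ops 230 > Support 180 > Marketing 170 > Sales 160 > Facilities 140 > R&D 100 > Security 60.
Give Ops 85 to hit its cap of 85 → 220 left.
Support takes 95 to reach its cap of 95 → 125 left.
Give Marketing 90 to hit its cap of 90 → 35 left.
Give Sales 20 to hit its cap of 20 → 15 left.
Facilities: +15 (room for 70) → 15. Pool exhausted.
Total = 230×85 + 170×90 + 180×95 + 140×15 + 160×20 = 57250.

57250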